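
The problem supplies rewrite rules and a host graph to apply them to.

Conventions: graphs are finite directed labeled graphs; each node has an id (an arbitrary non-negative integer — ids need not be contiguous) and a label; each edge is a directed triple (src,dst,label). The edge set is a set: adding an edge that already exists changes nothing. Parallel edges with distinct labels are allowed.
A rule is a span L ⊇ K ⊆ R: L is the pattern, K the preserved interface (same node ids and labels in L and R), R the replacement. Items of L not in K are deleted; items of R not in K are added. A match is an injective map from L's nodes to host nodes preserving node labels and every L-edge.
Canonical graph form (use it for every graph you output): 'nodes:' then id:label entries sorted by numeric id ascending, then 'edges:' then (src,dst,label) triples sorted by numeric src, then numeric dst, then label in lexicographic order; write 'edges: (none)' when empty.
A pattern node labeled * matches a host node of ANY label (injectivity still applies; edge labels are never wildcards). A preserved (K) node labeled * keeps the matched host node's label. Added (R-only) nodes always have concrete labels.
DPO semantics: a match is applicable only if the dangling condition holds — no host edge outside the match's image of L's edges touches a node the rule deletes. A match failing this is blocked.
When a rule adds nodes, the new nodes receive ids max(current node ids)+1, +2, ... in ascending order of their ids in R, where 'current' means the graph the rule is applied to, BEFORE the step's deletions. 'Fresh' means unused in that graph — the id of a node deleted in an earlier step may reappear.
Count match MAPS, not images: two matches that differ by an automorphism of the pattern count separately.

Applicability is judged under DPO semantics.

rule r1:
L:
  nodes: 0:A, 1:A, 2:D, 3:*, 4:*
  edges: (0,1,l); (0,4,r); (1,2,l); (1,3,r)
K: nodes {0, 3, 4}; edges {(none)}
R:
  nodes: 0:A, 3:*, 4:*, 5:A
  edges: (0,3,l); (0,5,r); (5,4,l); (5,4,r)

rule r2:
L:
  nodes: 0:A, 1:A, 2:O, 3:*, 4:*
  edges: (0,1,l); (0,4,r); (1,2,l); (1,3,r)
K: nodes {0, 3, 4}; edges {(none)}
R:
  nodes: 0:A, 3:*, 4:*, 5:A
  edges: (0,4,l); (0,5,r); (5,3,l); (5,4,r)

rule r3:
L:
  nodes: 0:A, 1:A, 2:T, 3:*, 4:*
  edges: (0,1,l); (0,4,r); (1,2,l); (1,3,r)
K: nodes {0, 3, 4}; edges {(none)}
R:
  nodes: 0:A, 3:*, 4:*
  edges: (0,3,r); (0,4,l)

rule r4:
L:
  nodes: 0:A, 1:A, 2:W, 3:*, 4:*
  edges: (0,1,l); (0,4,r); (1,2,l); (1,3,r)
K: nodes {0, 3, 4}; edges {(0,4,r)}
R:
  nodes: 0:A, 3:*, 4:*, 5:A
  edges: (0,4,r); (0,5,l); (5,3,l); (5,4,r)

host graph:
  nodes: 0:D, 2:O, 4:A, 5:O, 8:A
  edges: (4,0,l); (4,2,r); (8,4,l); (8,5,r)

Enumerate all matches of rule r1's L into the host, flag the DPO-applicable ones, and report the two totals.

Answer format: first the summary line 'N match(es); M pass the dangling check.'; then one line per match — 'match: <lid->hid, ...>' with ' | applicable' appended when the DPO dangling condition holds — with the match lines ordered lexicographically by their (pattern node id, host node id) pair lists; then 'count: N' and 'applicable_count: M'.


1 match(es); 1 pass the dangling check.
match: 0->8, 1->4, 2->0, 3->2, 4->5 | applicable
count: 1
applicable_count: 1


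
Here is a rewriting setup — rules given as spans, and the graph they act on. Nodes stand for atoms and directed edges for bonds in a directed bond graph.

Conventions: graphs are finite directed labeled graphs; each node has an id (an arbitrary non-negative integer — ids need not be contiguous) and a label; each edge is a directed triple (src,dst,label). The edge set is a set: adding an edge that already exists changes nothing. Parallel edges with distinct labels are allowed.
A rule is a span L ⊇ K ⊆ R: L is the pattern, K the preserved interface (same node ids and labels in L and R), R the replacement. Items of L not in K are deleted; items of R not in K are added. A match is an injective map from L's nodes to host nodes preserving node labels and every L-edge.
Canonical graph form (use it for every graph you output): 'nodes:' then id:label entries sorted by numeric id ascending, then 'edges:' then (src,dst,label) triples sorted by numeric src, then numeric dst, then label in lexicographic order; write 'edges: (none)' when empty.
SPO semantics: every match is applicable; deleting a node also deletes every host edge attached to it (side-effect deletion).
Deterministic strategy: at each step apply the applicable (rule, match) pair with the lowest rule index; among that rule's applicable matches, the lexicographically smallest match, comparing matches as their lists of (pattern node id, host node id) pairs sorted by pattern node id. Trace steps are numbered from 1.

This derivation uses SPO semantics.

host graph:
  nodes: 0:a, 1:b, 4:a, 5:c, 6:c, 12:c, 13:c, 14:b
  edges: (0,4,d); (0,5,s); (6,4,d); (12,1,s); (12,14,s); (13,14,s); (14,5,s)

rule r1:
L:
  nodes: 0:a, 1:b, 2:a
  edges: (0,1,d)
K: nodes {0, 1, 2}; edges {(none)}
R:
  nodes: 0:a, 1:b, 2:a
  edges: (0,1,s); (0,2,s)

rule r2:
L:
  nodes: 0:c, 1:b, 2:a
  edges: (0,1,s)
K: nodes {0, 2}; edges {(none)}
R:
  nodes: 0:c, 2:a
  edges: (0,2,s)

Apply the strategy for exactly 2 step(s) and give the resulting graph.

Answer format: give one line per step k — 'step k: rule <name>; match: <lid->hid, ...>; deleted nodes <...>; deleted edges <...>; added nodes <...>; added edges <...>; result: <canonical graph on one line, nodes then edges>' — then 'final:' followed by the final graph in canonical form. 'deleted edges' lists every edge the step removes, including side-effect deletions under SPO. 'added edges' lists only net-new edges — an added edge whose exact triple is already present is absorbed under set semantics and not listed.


step 1: rule r2; match: 0->12, 1->1, 2->0; deleted nodes 1; deleted edges (12,1,s); added nodes (none); added edges (12,0,s); result: nodes: 0:a, 4:a, 5:c, 6:c, 12:c, 13:c, 14:b edges: (0,4,d); (0,5,s); (6,4,d); (12,0,s); (12,14,s); (13,14,s); (14,5,s)
step 2: rule r2; match: 0->12, 1->14, 2->0; deleted nodes 14; deleted edges (12,14,s); (13,14,s); (14,5,s); added nodes (none); added edges (none); result: nodes: 0:a, 4:a, 5:c, 6:c, 12:c, 13:c edges: (0,4,d); (0,5,s); (6,4,d); (12,0,s)
final:
nodes: 0:a, 4:a, 5:c, 6:c, 12:c, 13:c
edges: (0,4,d); (0,5,s); (6,4,d); (12,0,s)


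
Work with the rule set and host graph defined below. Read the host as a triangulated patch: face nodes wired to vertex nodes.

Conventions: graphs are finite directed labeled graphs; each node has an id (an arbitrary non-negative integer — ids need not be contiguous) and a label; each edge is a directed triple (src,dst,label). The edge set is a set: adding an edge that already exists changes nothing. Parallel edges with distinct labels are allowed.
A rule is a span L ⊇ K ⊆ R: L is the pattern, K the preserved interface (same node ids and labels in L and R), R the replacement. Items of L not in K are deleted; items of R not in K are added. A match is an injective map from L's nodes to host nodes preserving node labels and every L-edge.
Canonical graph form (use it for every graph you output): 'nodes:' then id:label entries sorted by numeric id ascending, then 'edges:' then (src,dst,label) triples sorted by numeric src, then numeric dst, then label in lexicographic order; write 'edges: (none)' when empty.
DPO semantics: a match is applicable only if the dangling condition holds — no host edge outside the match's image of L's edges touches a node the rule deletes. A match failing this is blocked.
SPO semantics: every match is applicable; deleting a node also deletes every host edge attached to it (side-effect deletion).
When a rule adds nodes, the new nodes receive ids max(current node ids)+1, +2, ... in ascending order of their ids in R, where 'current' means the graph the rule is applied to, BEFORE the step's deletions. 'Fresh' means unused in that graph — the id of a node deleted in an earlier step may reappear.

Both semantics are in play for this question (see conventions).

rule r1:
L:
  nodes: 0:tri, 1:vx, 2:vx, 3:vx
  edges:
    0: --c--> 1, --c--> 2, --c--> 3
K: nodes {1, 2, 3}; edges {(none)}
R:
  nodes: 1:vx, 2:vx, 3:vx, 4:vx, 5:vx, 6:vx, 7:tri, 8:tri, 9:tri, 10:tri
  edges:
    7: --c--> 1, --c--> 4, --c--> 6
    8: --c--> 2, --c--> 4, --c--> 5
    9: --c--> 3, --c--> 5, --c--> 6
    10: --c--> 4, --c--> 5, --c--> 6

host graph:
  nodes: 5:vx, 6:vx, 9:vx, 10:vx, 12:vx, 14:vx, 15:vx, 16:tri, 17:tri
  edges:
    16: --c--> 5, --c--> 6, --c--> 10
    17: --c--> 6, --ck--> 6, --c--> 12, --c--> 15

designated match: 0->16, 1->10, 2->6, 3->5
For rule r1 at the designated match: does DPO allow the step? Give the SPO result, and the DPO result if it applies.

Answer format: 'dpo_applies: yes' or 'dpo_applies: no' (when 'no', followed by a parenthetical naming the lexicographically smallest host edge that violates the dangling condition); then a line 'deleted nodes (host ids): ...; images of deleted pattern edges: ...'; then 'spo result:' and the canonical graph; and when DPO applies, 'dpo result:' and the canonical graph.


dpo_applies: yes
deleted nodes (host ids): 16; images of deleted pattern edges: (16,5,c); (16,6,c); (16,10,c)
spo result:
nodes: 5:vx, 6:vx, 9:vx, 10:vx, 12:vx, 14:vx, 15:vx, 17:tri, 18:vx, 19:vx, 20:vx, 21:tri, 22:tri, 23:tri, 24:tri
edges: (17,6,c); (17,6,ck); (17,12,c); (17,15,c); (21,10,c); (21,18,c); (21,20,c); (22,6,c); (22,18,c); (22,19,c); (23,5,c); (23,19,c); (23,20,c); (24,18,c); (24,19,c); (24,20,c)
dpo result:
nodes: 5:vx, 6:vx, 9:vx, 10:vx, 12:vx, 14:vx, 15:vx, 17:tri, 18:vx, 19:vx, 20:vx, 21:tri, 22:tri, 23:tri, 24:tri
edges: (17,6,c); (17,6,ck); (17,12,c); (17,15,c); (21,10,c); (21,18,c); (21,20,c); (22,6,c); (22,18,c); (22,19,c); (23,5,c); (23,19,c); (23,20,c); (24,18,c); (24,19,c); (24,20,c)


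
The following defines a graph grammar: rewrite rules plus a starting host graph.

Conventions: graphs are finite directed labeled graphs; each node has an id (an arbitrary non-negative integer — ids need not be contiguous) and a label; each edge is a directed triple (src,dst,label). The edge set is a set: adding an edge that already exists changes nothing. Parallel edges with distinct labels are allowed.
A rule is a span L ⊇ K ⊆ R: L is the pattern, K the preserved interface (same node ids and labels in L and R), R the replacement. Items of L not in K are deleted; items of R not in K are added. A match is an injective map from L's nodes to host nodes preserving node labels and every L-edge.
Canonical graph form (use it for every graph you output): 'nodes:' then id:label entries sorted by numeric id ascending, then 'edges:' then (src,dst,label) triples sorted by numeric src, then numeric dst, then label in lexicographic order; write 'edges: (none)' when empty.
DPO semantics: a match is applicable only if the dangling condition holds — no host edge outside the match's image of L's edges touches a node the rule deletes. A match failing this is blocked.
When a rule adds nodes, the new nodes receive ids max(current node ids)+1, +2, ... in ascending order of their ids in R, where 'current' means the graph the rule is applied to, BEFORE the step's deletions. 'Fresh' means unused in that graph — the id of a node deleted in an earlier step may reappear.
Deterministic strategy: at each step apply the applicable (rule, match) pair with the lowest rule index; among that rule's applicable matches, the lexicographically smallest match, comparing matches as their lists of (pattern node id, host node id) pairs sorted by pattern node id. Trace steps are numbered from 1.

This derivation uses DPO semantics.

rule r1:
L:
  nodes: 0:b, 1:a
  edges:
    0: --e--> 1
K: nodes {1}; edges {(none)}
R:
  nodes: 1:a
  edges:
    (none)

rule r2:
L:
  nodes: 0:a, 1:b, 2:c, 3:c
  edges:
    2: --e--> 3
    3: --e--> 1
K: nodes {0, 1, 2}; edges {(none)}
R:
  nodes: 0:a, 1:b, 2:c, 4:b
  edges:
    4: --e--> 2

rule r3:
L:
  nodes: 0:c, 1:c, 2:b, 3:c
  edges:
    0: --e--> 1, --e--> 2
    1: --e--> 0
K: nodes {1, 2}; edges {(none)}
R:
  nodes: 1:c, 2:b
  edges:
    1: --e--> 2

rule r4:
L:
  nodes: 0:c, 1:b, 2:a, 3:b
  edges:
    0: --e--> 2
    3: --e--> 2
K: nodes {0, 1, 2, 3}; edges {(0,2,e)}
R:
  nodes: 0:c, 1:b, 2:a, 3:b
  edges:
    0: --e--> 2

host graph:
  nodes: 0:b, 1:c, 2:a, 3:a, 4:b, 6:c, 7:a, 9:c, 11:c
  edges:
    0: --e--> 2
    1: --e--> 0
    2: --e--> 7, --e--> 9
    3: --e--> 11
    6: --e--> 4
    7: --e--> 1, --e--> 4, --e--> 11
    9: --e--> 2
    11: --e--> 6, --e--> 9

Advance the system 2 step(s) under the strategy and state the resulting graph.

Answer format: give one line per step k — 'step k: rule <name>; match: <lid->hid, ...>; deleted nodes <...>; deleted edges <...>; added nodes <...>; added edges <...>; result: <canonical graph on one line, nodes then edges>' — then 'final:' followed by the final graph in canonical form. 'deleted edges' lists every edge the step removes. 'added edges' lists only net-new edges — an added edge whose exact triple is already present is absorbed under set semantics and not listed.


step 1: rule r2; match: 0->2, 1->4, 2->11, 3->6; deleted nodes 6; deleted edges (6,4,e); (11,6,e); added nodes 12; added edges (12,11,e); result: nodes: 0:b, 1:c, 2:a, 3:a, 4:b, 7:a, 9:c, 11:c, 12:b edges: (0,2,e); (1,0,e); (2,7,e); (2,9,e); (3,11,e); (7,1,e); (7,4,e); (7,11,e); (9,2,e); (11,9,e); (12,11,e)
step 2: rule r4; match: 0->9, 1->4, 2->2, 3->0; deleted nodes (none); deleted edges (0,2,e); added nodes (none); added edges (none); result: nodes: 0:b, 1:c, 2:a, 3:a, 4:b, 7:a, 9:c, 11:c, 12:b edges: (1,0,e); (2,7,e); (2,9,e); (3,11,e); (7,1,e); (7,4,e); (7,11,e); (9,2,e); (11,9,e); (12,11,e)
final:
nodes: 0:b, 1:c, 2:a, 3:a, 4:b, 7:a, 9:c, 11:c, 12:b
edges: (1,0,e); (2,7,e); (2,9,e); (3,11,e); (7,1,e); (7,4,e); (7,11,e); (9,2,e); (11,9,e); (12,11,e)


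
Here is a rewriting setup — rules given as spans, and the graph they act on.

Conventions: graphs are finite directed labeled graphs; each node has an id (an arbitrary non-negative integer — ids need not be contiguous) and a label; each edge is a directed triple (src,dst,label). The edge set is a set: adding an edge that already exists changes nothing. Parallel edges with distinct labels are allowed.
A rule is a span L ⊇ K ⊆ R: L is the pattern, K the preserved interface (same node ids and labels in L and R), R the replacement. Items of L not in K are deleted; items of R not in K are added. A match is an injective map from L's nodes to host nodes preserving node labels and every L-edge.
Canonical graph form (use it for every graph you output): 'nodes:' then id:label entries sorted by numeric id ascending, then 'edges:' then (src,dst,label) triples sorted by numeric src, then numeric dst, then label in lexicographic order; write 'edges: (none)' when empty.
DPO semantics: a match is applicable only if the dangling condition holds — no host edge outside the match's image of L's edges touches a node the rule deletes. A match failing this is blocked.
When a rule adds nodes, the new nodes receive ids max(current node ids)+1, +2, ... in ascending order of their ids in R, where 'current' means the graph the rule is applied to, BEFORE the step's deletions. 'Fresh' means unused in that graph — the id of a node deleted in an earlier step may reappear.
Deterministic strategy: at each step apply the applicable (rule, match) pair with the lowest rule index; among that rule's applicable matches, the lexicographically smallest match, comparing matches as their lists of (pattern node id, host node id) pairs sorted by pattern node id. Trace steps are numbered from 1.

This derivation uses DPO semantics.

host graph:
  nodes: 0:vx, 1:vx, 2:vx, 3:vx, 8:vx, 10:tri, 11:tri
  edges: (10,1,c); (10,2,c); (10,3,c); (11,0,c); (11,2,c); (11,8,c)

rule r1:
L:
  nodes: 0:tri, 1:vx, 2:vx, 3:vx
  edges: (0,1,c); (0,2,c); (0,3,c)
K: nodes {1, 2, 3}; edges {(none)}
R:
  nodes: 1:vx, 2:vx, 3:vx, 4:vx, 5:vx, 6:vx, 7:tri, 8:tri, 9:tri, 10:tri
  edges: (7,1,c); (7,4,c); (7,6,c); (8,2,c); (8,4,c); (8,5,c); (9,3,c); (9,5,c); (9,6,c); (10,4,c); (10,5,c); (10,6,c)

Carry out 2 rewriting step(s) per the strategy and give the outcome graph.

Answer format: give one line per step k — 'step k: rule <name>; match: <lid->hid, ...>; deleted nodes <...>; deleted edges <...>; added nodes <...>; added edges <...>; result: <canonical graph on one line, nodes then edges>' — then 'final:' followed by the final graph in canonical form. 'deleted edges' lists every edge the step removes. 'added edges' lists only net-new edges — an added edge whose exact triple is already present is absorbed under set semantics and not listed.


step 1: rule r1; match: 0->10, 1->1, 2->2, 3->3; deleted nodes 10; deleted edges (10,1,c); (10,2,c); (10,3,c); added nodes 12, 13, 14, 15, 16, 17, 18; added edges (15,1,c); (15,12,c); (15,14,c); (16,2,c); (16,12,c); (16,13,c); (17,3,c); (17,13,c); (17,14,c); (18,12,c); (18,13,c); (18,14,c); result: nodes: 0:vx, 1:vx, 2:vx, 3:vx, 8:vx, 11:tri, 12:vx, 13:vx, 14:vx, 15:tri, 16:tri, 17:tri, 18:tri edges: (11,0,c); (11,2,c); (11,8,c); (15,1,c); (15,12,c); (15,14,c); (16,2,c); (16,12,c); (16,13,c); (17,3,c); (17,13,c); (17,14,c); (18,12,c); (18,13,c); (18,14,c)
step 2: rule r1; match: 0->11, 1->0, 2->2, 3->8; deleted nodes 11; deleted edges (11,0,c); (11,2,c); (11,8,c); added nodes 19, 20, 21, 22, 23, 24, 25; added edges (22,0,c); (22,19,c); (22,21,c); (23,2,c); (23,19,c); (23,20,c); (24,8,c); (24,20,c); (24,21,c); (25,19,c); (25,20,c); (25,21,c); result: nodes: 0:vx, 1:vx, 2:vx, 3:vx, 8:vx, 12:vx, 13:vx, 14:vx, 15:tri, 16:tri, 17:tri, 18:tri, 19:vx, 20:vx, 21:vx, 22:tri, 23:tri, 24:tri, 25:tri edges: (15,1,c); (15,12,c); (15,14,c); (16,2,c); (16,12,c); (16,13,c); (17,3,c); (17,13,c); (17,14,c); (18,12,c); (18,13,c); (18,14,c); (22,0,c); (22,19,c); (22,21,c); (23,2,c); (23,19,c); (23,20,c); (24,8,c); (24,20,c); (24,21,c); (25,19,c); (25,20,c); (25,21,c)
final:
nodes: 0:vx, 1:vx, 2:vx, 3:vx, 8:vx, 12:vx, 13:vx, 14:vx, 15:tri, 16:tri, 17:tri, 18:tri, 19:vx, 20:vx, 21:vx, 22:tri, 23:tri, 24:tri, 25:tri
edges: (15,1,c); (15,12,c); (15,14,c); (16,2,c); (16,12,c); (16,13,c); (17,3,c); (17,13,c); (17,14,c); (18,12,c); (18,13,c); (18,14,c); (22,0,c); (22,19,c); (22,21,c); (23,2,c); (23,19,c); (23,20,c); (24,8,c); (24,20,c); (24,21,c); (25,19,c); (25,20,c); (25,21,c)


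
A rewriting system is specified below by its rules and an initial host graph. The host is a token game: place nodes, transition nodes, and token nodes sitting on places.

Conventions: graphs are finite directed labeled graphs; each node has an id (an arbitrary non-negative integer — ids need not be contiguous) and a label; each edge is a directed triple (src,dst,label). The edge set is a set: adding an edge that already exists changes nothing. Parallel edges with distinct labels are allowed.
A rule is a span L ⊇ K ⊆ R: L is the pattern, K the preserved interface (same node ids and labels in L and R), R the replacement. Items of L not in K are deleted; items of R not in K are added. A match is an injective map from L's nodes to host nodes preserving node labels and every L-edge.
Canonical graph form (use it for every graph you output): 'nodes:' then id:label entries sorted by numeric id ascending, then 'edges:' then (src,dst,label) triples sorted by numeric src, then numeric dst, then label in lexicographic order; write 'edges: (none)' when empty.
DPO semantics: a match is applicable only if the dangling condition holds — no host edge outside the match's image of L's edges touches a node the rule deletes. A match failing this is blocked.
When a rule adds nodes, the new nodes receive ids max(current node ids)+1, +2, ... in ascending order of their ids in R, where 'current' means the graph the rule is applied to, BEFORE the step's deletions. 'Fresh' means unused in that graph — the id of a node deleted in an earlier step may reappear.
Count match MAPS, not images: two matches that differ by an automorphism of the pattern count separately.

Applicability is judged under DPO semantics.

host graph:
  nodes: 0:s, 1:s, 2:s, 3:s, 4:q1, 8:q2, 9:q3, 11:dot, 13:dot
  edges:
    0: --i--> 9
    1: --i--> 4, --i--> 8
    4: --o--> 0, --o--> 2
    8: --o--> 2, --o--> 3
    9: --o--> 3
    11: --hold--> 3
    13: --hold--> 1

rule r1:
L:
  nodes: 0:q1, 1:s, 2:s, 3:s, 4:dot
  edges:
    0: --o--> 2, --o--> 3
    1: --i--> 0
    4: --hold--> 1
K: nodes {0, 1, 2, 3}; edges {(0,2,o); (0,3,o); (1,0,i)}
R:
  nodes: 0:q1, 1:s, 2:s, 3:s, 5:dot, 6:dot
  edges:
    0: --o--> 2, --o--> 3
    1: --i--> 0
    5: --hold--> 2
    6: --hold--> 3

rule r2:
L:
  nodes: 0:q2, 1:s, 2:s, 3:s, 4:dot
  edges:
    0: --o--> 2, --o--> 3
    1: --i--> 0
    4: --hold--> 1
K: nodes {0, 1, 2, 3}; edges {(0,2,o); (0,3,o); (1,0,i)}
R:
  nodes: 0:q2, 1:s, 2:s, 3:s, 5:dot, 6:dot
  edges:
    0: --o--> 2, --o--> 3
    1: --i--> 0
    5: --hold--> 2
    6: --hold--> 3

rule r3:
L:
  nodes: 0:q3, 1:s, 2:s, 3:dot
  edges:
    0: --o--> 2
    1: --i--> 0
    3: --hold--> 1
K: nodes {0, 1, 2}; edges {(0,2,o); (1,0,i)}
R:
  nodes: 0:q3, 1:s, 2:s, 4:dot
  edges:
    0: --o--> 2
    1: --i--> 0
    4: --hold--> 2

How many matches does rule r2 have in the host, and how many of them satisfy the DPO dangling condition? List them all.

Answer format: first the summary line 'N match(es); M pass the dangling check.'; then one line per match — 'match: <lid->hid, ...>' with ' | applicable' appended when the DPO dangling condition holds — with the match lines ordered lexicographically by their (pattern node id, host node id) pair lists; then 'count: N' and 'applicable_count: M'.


2 match(es); 2 pass the dangling check.
match: 0->8, 1->1, 2->2, 3->3, 4->13 | applicable
match: 0->8, 1->1, 2->3, 3->2, 4->13 | applicable
count: 2
applicable_count: 2


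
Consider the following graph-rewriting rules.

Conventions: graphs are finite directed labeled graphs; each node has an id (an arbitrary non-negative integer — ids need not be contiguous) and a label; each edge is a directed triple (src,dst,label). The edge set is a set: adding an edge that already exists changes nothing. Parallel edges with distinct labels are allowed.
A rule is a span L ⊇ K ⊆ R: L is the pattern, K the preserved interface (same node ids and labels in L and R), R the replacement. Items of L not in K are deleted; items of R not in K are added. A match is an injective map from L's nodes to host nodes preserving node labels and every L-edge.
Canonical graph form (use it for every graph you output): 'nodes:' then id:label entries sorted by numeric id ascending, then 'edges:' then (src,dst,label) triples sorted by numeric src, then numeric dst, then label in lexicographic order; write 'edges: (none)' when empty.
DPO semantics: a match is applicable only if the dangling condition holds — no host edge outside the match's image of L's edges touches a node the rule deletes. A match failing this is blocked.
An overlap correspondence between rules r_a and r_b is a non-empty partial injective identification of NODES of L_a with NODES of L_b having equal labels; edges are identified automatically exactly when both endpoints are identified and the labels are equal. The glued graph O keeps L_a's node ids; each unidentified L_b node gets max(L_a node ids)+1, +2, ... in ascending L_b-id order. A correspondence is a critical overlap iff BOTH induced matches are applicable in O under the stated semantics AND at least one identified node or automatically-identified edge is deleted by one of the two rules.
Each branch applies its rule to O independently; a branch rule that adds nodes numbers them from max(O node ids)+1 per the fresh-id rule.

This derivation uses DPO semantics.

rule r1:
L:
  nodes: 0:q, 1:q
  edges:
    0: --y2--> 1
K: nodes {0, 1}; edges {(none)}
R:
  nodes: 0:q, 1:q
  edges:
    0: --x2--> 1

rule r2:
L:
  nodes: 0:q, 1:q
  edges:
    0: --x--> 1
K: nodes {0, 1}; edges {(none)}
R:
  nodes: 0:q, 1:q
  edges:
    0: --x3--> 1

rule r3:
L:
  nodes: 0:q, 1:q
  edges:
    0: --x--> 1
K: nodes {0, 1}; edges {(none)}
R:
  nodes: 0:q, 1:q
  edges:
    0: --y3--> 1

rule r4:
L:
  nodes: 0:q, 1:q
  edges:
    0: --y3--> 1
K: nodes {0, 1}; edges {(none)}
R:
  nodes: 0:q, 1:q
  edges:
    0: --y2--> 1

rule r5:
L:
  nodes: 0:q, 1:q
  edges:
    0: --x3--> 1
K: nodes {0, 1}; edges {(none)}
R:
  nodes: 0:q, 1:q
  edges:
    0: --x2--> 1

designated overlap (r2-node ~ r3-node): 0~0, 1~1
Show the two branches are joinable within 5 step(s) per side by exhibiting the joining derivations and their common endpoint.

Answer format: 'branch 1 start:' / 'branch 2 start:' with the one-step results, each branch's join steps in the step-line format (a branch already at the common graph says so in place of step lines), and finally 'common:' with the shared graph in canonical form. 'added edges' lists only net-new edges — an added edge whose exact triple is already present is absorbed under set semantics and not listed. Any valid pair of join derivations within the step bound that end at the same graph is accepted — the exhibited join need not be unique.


branch 1 start:
nodes: 0:q, 1:q
edges: (0,1,x3)
branch 2 start:
nodes: 0:q, 1:q
edges: (0,1,y3)
branch 1 step 1: rule r5; match: 0->0, 1->1; deleted nodes (none); deleted edges (0,1,x3); added nodes (none); added edges (0,1,x2); result: nodes: 0:q, 1:q edges: (0,1,x2)
branch 2 step 1: rule r4; match: 0->0, 1->1; deleted nodes (none); deleted edges (0,1,y3); added nodes (none); added edges (0,1,y2); result: nodes: 0:q, 1:q edges: (0,1,y2)
branch 2 step 2: rule r1; match: 0->0, 1->1; deleted nodes (none); deleted edges (0,1,y2); added nodes (none); added edges (0,1,x2); result: nodes: 0:q, 1:q edges: (0,1,x2)
common:
nodes: 0:q, 1:q
edges: (0,1,x2)


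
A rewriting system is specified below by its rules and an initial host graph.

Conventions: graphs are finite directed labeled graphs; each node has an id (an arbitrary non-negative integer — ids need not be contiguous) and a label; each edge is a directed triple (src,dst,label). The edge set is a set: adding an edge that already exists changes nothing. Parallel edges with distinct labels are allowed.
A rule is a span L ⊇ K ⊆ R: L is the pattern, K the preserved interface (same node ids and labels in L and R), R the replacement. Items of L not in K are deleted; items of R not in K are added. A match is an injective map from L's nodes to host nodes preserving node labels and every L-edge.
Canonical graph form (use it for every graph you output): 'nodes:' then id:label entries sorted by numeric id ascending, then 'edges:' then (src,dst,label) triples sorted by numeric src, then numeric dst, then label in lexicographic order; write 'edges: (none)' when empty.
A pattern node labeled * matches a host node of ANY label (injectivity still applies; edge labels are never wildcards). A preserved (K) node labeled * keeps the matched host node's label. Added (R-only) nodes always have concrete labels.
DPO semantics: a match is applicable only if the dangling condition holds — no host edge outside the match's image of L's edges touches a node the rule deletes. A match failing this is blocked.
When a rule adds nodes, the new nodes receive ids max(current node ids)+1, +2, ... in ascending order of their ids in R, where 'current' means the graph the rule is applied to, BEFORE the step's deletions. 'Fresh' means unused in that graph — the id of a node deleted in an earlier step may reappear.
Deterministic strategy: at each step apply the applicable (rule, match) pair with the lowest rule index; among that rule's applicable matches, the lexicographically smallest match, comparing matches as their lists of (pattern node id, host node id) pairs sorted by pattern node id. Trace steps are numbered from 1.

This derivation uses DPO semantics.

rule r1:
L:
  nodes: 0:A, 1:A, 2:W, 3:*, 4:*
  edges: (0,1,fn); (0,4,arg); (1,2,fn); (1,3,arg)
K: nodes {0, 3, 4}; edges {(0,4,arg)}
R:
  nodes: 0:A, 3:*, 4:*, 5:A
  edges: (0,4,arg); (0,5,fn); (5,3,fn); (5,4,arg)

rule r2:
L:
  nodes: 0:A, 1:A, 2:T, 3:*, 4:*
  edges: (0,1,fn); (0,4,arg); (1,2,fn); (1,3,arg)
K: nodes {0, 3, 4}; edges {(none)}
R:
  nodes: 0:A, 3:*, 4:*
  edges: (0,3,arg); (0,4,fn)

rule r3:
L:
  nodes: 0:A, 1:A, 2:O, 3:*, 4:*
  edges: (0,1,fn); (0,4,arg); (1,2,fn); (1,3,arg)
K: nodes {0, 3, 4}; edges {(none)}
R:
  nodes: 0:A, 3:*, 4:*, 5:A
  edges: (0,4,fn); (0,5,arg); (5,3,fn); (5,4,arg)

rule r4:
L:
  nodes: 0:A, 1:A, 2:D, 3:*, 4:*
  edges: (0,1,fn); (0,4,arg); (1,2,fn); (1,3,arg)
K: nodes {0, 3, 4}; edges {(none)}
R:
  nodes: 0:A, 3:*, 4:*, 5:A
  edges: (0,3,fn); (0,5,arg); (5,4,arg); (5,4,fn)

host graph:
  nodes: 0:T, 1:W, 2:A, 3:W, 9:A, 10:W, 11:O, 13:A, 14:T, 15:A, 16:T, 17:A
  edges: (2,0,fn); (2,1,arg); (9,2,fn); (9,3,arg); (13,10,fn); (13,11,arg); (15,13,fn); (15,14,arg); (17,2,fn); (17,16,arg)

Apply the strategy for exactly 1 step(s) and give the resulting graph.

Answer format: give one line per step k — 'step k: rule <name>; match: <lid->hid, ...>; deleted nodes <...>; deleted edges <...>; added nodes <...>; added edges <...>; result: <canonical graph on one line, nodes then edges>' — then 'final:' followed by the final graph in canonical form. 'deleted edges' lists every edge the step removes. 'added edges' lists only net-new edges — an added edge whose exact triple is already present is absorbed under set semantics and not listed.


step 1: rule r1; match: 0->15, 1->13, 2->10, 3->11, 4->14; deleted nodes 10, 13; deleted edges (13,10,fn); (13,11,arg); (15,13,fn); added nodes 18; added edges (15,18,fn); (18,11,fn); (18,14,arg); result: nodes: 0:T, 1:W, 2:A, 3:W, 9:A, 11:O, 14:T, 15:A, 16:T, 17:A, 18:A edges: (2,0,fn); (2,1,arg); (9,2,fn); (9,3,arg); (15,14,arg); (15,18,fn); (17,2,fn); (17,16,arg); (18,11,fn); (18,14,arg)
final:
nodes: 0:T, 1:W, 2:A, 3:W, 9:A, 11:O, 14:T, 15:A, 16:T, 17:A, 18:A
edges: (2,0,fn); (2,1,arg); (9,2,fn); (9,3,arg); (15,14,arg); (15,18,fn); (17,2,fn); (17,16,arg); (18,11,fn); (18,14,arg)


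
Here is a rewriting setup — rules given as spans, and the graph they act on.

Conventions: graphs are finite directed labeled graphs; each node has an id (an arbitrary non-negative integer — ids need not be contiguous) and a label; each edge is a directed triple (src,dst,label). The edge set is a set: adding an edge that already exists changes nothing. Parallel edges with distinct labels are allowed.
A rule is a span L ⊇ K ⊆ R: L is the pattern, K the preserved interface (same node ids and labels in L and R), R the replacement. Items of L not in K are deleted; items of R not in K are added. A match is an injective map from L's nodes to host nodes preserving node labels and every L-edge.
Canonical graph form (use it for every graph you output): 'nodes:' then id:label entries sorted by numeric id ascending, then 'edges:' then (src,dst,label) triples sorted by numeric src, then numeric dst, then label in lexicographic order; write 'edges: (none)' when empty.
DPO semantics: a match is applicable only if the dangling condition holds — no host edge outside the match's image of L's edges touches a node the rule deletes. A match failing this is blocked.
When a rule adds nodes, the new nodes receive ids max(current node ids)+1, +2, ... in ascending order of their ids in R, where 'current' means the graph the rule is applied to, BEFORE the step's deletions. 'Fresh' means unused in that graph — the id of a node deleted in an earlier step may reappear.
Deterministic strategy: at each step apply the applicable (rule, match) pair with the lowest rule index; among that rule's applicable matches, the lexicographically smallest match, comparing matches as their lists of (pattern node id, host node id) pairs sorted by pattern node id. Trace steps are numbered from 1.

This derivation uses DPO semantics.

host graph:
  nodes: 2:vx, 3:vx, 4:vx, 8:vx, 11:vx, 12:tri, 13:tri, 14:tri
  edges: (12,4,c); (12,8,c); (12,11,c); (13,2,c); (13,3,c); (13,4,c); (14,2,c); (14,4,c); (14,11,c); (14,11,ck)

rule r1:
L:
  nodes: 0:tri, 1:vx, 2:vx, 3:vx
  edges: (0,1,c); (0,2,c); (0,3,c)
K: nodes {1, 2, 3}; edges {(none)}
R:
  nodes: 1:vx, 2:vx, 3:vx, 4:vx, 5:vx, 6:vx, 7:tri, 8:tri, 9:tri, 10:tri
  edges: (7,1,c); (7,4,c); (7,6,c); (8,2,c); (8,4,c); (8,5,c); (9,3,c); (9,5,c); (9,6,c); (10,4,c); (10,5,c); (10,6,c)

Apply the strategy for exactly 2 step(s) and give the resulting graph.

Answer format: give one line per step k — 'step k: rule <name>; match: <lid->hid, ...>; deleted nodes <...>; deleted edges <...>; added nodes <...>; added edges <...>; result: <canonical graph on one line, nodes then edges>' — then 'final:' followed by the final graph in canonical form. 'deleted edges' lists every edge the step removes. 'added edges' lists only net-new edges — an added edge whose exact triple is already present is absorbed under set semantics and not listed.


step 1: rule r1; match: 0->12, 1->4, 2->8, 3->11; deleted nodes 12; deleted edges (12,4,c); (12,8,c); (12,11,c); added nodes 15, 16, 17, 18, 19, 20, 21; added edges (18,4,c); (18,15,c); (18,17,c); (19,8,c); (19,15,c); (19,16,c); (20,11,c); (20,16,c); (20,17,c); (21,15,c); (21,16,c); (21,17,c); result: nodes: 2:vx, 3:vx, 4:vx, 8:vx, 11:vx, 13:tri, 14:tri, 15:vx, 16:vx, 17:vx, 18:tri, 19:tri, 20:tri, 21:tri edges: (13,2,c); (13,3,c); (13,4,c); (14,2,c); (14,4,c); (14,11,c); (14,11,ck); (18,4,c); (18,15,c); (18,17,c); (19,8,c); (19,15,c); (19,16,c); (20,11,c); (20,16,c); (20,17,c); (21,15,c); (21,16,c); (21,17,c)
step 2: rule r1; match: 0->13, 1->2, 2->3, 3->4; deleted nodes 13; deleted edges (13,2,c); (13,3,c); (13,4,c); added nodes 22, 23, 24, 25, 26, 27, 28; added edges (25,2,c); (25,22,c); (25,24,c); (26,3,c); (26,22,c); (26,23,c); (27,4,c); (27,23,c); (27,24,c); (28,22,c); (28,23,c); (28,24,c); result: nodes: 2:vx, 3:vx, 4:vx, 8:vx, 11:vx, 14:tri, 15:vx, 16:vx, 17:vx, 18:tri, 19:tri, 20:tri, 21:tri, 22:vx, 23:vx, 24:vx, 25:tri, 26:tri, 27:tri, 28:tri edges: (14,2,c); (14,4,c); (14,11,c); (14,11,ck); (18,4,c); (18,15,c); (18,17,c); (19,8,c); (19,15,c); (19,16,c); (20,11,c); (20,16,c); (20,17,c); (21,15,c); (21,16,c); (21,17,c); (25,2,c); (25,22,c); (25,24,c); (26,3,c); (26,22,c); (26,23,c); (27,4,c); (27,23,c); (27,24,c); (28,22,c); (28,23,c); (28,24,c)
final:
nodes: 2:vx, 3:vx, 4:vx, 8:vx, 11:vx, 14:tri, 15:vx, 16:vx, 17:vx, 18:tri, 19:tri, 20:tri, 21:tri, 22:vx, 23:vx, 24:vx, 25:tri, 26:tri, 27:tri, 28:tri
edges: (14,2,c); (14,4,c); (14,11,c); (14,11,ck); (18,4,c); (18,15,c); (18,17,c); (19,8,c); (19,15,c); (19,16,c); (20,11,c); (20,16,c); (20,17,c); (21,15,c); (21,16,c); (21,17,c); (25,2,c); (25,22,c); (25,24,c); (26,3,c); (26,22,c); (26,23,c); (27,4,c); (27,23,c); (27,24,c); (28,22,c); (28,23,c); (28,24,c)


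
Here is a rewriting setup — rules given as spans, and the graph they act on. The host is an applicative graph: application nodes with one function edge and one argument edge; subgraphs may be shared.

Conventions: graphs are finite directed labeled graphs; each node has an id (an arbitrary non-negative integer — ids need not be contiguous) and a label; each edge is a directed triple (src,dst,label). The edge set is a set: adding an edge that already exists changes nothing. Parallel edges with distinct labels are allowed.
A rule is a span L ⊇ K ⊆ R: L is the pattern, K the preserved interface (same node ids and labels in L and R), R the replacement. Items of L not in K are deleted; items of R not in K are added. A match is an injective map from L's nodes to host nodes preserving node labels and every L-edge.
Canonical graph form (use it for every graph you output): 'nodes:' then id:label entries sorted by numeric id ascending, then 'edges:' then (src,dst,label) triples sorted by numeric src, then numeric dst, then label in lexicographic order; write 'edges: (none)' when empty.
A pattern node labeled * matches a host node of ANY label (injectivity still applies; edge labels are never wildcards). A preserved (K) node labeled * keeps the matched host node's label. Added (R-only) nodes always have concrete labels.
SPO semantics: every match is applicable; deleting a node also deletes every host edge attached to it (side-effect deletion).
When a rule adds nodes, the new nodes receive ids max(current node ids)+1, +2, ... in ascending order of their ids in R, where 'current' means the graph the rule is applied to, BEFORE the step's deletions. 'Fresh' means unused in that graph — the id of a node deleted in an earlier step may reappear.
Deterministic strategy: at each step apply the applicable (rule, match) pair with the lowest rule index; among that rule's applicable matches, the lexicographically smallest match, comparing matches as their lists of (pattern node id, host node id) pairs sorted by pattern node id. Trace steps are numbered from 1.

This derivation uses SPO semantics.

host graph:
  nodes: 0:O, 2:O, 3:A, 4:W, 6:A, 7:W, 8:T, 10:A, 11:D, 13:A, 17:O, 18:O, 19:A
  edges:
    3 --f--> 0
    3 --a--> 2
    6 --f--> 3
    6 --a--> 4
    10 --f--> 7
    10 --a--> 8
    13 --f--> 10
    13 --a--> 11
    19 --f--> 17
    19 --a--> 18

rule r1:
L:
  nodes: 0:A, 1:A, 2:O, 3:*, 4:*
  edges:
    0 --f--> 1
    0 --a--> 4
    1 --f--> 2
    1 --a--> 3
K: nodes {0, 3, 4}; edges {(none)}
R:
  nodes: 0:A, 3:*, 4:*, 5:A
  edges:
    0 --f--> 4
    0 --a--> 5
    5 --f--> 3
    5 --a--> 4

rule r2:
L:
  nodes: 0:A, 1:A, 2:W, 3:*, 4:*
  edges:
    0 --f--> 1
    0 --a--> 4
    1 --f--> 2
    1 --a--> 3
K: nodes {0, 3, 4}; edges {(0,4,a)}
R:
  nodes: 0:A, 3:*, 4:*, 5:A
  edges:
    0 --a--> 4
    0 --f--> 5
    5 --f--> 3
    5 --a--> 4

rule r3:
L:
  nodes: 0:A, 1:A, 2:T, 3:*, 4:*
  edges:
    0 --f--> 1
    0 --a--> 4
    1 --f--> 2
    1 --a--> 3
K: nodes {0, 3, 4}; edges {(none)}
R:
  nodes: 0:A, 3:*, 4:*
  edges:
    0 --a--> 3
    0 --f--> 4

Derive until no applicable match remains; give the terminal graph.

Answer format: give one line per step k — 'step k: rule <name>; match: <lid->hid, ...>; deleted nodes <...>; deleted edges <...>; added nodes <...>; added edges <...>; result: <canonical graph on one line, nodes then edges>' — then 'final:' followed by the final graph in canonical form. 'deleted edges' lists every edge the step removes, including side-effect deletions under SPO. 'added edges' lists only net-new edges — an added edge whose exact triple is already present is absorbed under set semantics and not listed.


step 1: rule r1; match: 0->6, 1->3, 2->0, 3->2, 4->4; deleted nodes 0, 3; deleted edges (3,0,f); (3,2,a); (6,3,f); (6,4,a); added nodes 20; added edges (6,4,f); (6,20,a); (20,2,f); (20,4,a); result: nodes: 2:O, 4:W, 6:A, 7:W, 8:T, 10:A, 11:D, 13:A, 17:O, 18:O, 19:A, 20:A edges: (6,4,f); (6,20,a); (10,7,f); (10,8,a); (13,10,f); (13,11,a); (19,17,f); (19,18,a); (20,2,f); (20,4,a)
step 2: rule r2; match: 0->13, 1->10, 2->7, 3->8, 4->11; deleted nodes 7, 10; deleted edges (10,7,f); (10,8,a); (13,10,f); added nodes 21; added edges (13,21,f); (21,8,f); (21,11,a); result: nodes: 2:O, 4:W, 6:A, 8:T, 11:D, 13:A, 17:O, 18:O, 19:A, 20:A, 21:A edges: (6,4,f); (6,20,a); (13,11,a); (13,21,f); (19,17,f); (19,18,a); (20,2,f); (20,4,a); (21,8,f); (21,11,a)
final:
nodes: 2:O, 4:W, 6:A, 8:T, 11:D, 13:A, 17:O, 18:O, 19:A, 20:A, 21:A
edges: (6,4,f); (6,20,a); (13,11,a); (13,21,f); (19,17,f); (19,18,a); (20,2,f); (20,4,a); (21,8,f); (21,11,a)


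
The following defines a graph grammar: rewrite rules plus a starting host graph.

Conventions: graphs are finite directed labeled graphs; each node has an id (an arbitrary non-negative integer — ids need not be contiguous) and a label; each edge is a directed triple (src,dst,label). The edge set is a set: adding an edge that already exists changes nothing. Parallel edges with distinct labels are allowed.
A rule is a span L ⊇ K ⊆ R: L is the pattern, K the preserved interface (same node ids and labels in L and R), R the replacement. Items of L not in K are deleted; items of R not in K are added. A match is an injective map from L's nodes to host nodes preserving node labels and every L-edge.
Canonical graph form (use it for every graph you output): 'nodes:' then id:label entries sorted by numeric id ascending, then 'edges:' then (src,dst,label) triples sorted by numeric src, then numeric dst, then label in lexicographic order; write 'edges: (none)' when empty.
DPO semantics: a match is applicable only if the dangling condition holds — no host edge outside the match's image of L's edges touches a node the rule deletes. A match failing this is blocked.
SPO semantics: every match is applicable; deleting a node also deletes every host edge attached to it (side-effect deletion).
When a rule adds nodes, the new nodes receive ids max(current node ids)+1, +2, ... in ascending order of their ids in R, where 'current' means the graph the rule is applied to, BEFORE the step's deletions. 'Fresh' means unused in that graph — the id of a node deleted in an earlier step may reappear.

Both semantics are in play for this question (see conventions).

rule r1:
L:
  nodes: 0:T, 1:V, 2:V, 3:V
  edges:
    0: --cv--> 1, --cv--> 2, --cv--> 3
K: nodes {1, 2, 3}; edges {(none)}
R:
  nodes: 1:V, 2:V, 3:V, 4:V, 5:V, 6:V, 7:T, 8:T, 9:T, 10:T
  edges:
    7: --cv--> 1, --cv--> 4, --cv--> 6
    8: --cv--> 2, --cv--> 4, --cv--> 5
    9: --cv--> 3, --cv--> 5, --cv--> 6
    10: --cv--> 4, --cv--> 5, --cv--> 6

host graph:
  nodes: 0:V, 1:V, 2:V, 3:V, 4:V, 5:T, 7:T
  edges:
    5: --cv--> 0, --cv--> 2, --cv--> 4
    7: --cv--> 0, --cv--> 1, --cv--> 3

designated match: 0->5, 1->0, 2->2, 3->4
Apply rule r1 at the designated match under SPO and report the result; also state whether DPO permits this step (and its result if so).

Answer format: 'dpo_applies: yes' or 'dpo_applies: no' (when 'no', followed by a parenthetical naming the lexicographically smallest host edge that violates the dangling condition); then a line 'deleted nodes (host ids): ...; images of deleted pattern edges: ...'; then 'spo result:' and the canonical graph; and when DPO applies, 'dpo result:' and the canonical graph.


dpo_applies: yes
deleted nodes (host ids): 5; images of deleted pattern edges: (5,0,cv); (5,2,cv); (5,4,cv)
spo result:
nodes: 0:V, 1:V, 2:V, 3:V, 4:V, 7:T, 8:V, 9:V, 10:V, 11:T, 12:T, 13:T, 14:T
edges: (7,0,cv); (7,1,cv); (7,3,cv); (11,0,cv); (11,8,cv); (11,10,cv); (12,2,cv); (12,8,cv); (12,9,cv); (13,4,cv); (13,9,cv); (13,10,cv); (14,8,cv); (14,9,cv); (14,10,cv)
dpo result:
nodes: 0:V, 1:V, 2:V, 3:V, 4:V, 7:T, 8:V, 9:V, 10:V, 11:T, 12:T, 13:T, 14:T
edges: (7,0,cv); (7,1,cv); (7,3,cv); (11,0,cv); (11,8,cv); (11,10,cv); (12,2,cv); (12,8,cv); (12,9,cv); (13,4,cv); (13,9,cv); (13,10,cv); (14,8,cv); (14,9,cv); (14,10,cv)
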